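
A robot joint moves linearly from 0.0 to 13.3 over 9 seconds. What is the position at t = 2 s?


s = t/T = 2/9 = 0.2222
p(t) = p0 + (pf-p0)*s
= 0.0 + (13.3 - 0.0) * 0.2222
= 2.9556


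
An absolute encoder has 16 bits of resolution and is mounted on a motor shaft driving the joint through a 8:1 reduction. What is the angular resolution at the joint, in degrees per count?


counts = 2^16 = 65536
effective counts at joint = 65536 * 8 = 524288
resolution = 360 / 524288
= 6.8665e-04 deg/count


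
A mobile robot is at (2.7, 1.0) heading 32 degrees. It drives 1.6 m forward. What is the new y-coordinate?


y_new = y0 + d*sin(theta)
= 1.0 + 1.6*sin(32)
= 1.0 + 0.8479
= 1.8479


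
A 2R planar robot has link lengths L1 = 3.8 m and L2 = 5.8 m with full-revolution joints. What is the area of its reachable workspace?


r_max = L1 + L2 = 9.6 m
r_min = |L1 - L2| = 2.0 m
Area = pi*(r_max^2 - r_min^2)
= pi*(92.16 - 4.0)
= pi * 88.16
= 276.9628 m^2


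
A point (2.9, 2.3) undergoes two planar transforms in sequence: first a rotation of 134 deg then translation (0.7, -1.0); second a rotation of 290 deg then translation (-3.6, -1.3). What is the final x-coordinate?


After transform 1:
x1 = cos(134)*2.9 - sin(134)*2.3 + 0.7 = -2.969
y1 = sin(134)*2.9 + cos(134)*2.3 + -1.0 = -0.5116
After transform 2:
x2 = cos(290)*-2.969 - sin(290)*-0.5116 + -3.6
= -5.0962


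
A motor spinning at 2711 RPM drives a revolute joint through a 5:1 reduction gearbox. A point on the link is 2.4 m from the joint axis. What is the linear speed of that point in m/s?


omega_motor = 2711 * 2*pi/60 = 283.8953 rad/s
omega_joint = omega_motor / 5 = 56.7791 rad/s
v = omega_joint * r = 56.7791 * 2.4
= 136.2697 m/s


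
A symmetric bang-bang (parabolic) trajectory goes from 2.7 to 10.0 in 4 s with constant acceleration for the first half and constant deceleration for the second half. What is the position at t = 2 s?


Symmetric rest-to-rest: each phase covers (pf-p0)/2 in time T/2. 0.5*a*(T/2)^2 = (pf-p0)/2 => a = 4*(pf-p0)/T^2
a = 4*(10.0-2.7)/4^2 = 1.825
t = 2 is in the acceleration phase (t <= T/2).
p = p0 + 0.5*a*t^2 = 2.7 + 0.5*1.825*2^2
= 6.35


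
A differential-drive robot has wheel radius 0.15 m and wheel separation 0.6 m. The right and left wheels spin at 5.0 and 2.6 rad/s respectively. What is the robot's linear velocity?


vR = r*wR = 0.15*5.0 = 0.75 m/s
vL = r*wL = 0.15*2.6 = 0.39 m/s
v = (vR+vL)/2 = 0.57 m/s
omega = (vR-vL)/L = 0.6 rad/s
linear velocity = 0.57 m/s


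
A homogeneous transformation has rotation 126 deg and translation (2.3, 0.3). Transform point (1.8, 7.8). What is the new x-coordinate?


x' = cos(theta)*px - sin(theta)*py + tx
= -0.5878*1.8 - 0.809*7.8 + 2.3
= -5.0683


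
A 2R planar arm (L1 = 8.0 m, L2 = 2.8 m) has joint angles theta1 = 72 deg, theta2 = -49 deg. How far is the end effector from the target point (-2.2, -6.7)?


End effector via forward kinematics:
x = L1*cos(t1) + L2*cos(t1+t2) = 5.0495
y = L1*sin(t1) + L2*sin(t1+t2) = 8.7025
Distance to target:
d = sqrt((-2.2 - 5.0495)^2 + (-6.7 - 8.7025)^2)
= sqrt(52.556 + 237.237)
= 17.0233 m


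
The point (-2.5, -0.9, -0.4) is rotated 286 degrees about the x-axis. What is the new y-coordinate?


Rotation about x-axis: y' = y*cos(theta) - z*sin(theta)
= -0.9 * 0.2756 - -0.4 * -0.9613
= -0.6326


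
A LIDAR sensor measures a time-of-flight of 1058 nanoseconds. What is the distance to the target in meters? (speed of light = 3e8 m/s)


tof = 1058 ns = 1.058e-06 s
dist = c * tof / 2
= 3e8 * 1.058e-06 / 2
= 158.7 m


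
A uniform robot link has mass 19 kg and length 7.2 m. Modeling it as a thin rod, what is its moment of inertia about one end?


I = (1/3) * m * L^2
= (1/3) * 19 * 7.2^2
= 0.333333 * 19 * 51.84
= 328.32 kg*m^2


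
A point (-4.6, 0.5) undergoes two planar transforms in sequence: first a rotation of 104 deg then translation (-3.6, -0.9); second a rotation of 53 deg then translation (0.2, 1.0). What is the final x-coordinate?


After transform 1:
x1 = cos(104)*-4.6 - sin(104)*0.5 + -3.6 = -2.9723
y1 = sin(104)*-4.6 + cos(104)*0.5 + -0.9 = -5.4843
After transform 2:
x2 = cos(53)*-2.9723 - sin(53)*-5.4843 + 0.2
= 2.7912


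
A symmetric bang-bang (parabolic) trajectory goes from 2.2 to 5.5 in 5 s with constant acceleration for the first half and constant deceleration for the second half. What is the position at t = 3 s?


Symmetric rest-to-rest: each phase covers (pf-p0)/2 in time T/2. 0.5*a*(T/2)^2 = (pf-p0)/2 => a = 4*(pf-p0)/T^2
a = 4*(5.5-2.2)/5^2 = 0.528
t = 3 is in the deceleration phase (t > T/2).
p = pf - 0.5*a*(T-t)^2 = 5.5 - 0.5*0.528*2^2
= 4.444


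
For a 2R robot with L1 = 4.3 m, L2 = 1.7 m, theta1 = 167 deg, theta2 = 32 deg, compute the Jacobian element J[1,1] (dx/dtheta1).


J[1,1] = -L1*sin(t1) - L2*sin(t1+t2)
= -4.3*sin(167) - 1.7*sin(199)
= -0.4138


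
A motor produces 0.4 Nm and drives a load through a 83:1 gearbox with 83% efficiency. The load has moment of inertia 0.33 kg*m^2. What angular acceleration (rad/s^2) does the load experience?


tau_out = tau_motor * N * eta
= 0.4 * 83 * 0.83 = 27.556 Nm
alpha = tau_out / I = 27.556 / 0.33
= 83.503 rad/s^2


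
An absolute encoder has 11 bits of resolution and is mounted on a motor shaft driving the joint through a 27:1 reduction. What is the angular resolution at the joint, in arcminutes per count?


counts = 2^11 = 2048
effective counts at joint = 2048 * 27 = 55296
resolution = 360*60 / 55296
= 0.3906 arcmin/count


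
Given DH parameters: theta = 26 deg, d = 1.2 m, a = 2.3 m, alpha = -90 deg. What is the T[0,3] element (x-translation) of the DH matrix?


T[0,3] = a * cos(theta)
= 2.3 * cos(26 deg)
= 2.3 * 0.8988
= 2.0672


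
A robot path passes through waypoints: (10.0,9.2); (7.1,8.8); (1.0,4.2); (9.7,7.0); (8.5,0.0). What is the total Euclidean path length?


Segment lengths:
  seg1 = sqrt((-2.9)^2 + (-0.4)^2) = 2.9275
  seg2 = sqrt((-6.1)^2 + (-4.6)^2) = 7.64
  seg3 = sqrt((8.7)^2 + (2.8)^2) = 9.1395
  seg4 = sqrt((-1.2)^2 + (-7.0)^2) = 7.1021
Total = 26.8091


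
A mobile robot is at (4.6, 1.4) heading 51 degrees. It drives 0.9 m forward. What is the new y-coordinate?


y_new = y0 + d*sin(theta)
= 1.4 + 0.9*sin(51)
= 1.4 + 0.6994
= 2.0994


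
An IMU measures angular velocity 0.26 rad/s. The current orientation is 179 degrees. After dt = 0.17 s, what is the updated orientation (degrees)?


delta_theta = w * dt = 0.26 * 0.17 = 0.0442 rad
= 2.5325 deg
theta_new = 179 + 2.5325 = 181.5325 deg


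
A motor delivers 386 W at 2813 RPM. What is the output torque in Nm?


omega = 2813 * 2*pi/60 = 294.5767 rad/s
tau = P / omega = 386 / 294.5767
= 1.3104 Nm


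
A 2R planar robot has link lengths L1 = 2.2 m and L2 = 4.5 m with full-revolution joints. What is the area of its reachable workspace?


r_max = L1 + L2 = 6.7 m
r_min = |L1 - L2| = 2.3 m
Area = pi*(r_max^2 - r_min^2)
= pi*(44.89 - 5.29)
= pi * 39.6
= 124.4071 m^2


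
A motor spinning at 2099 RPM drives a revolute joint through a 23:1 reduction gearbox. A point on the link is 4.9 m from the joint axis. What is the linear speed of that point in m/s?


omega_motor = 2099 * 2*pi/60 = 219.8068 rad/s
omega_joint = omega_motor / 23 = 9.5568 rad/s
v = omega_joint * r = 9.5568 * 4.9
= 46.8284 m/s


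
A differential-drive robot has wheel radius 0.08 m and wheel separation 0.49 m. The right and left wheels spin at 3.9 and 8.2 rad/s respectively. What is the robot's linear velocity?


vR = r*wR = 0.08*3.9 = 0.312 m/s
vL = r*wL = 0.08*8.2 = 0.656 m/s
v = (vR+vL)/2 = 0.484 m/s
omega = (vR-vL)/L = -0.702 rad/s
linear velocity = 0.484 m/s


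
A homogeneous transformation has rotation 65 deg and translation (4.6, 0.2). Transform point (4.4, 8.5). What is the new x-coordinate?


x' = cos(theta)*px - sin(theta)*py + tx
= 0.4226*4.4 - 0.9063*8.5 + 4.6
= -1.2441


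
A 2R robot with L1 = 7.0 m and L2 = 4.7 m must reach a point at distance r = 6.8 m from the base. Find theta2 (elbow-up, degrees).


cos(theta2) = (r^2 - L1^2 - L2^2) / (2*L1*L2)
cos(theta2) = (46.24 - 49.0 - 22.09) / 65.8
cos(theta2) = -0.37766
theta2 = 112.1888 degrees


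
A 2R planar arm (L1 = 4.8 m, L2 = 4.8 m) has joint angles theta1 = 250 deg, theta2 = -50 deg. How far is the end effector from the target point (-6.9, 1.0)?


End effector via forward kinematics:
x = L1*cos(t1) + L2*cos(t1+t2) = -6.1522
y = L1*sin(t1) + L2*sin(t1+t2) = -6.1522
Distance to target:
d = sqrt((-6.9 - -6.1522)^2 + (1.0 - -6.1522)^2)
= sqrt(0.5592 + 51.1543)
= 7.1912 m


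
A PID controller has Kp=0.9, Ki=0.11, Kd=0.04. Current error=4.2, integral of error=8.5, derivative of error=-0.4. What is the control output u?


u = Kp*e + Ki*int(e) + Kd*de/dt
= 0.9*4.2 + 0.11*8.5 + 0.04*(-0.4)
= 3.78 + 0.935 + -0.016
= 4.699


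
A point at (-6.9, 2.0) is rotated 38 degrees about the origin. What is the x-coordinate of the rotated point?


x' = x*cos(theta) - y*sin(theta)
cos(38 deg) = 0.788, sin(38 deg) = 0.6157
x' = -6.9 * 0.788 - 2.0 * 0.6157
= -5.4373 - 1.2313
= -6.6686


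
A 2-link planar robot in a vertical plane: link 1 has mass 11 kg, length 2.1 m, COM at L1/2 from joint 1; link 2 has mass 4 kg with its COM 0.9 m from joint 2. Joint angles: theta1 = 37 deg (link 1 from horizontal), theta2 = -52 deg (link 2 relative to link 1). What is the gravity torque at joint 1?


Horizontal distance from joint 1 to link-1 COM:
  x_c1 = (L1/2)*cos(t1) = 1.05 * 0.7986 = 0.8386 m
Horizontal distance from joint 1 to link-2 COM:
  x_c2 = L1*cos(t1) + Lc2*cos(t1+t2)
       = 2.1*0.7986 + 0.9*0.9659 = 2.5465 m
tau1 = m1*g*x_c1 + m2*g*x_c2
     = 11*9.81*0.8386 + 4*9.81*2.5465
     = 90.4898 + 99.9234
     = 190.4132 Nm


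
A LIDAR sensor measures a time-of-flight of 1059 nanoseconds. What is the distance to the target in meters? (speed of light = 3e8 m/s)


tof = 1059 ns = 1.059e-06 s
dist = c * tof / 2
= 3e8 * 1.059e-06 / 2
= 158.85 m


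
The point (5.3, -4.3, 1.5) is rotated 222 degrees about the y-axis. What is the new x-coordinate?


Rotation about y-axis: x' = x*cos(theta) + z*sin(theta)
= 5.3 * -0.7431 + 1.5 * -0.6691
= -4.9424


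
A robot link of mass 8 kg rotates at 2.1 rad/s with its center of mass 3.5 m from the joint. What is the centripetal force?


F = m * omega^2 * r
= 8 * 2.1^2 * 3.5
= 8 * 4.41 * 3.5
= 123.48 N


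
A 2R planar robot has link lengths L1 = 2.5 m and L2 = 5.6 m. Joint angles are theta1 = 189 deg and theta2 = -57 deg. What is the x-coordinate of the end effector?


Convert angles to radians: theta1 = 3.2987, theta2 = -0.9948
x = L1*cos(theta1) + L2*cos(theta1+theta2)
x = -2.4692 + -3.7471
x = -6.2164


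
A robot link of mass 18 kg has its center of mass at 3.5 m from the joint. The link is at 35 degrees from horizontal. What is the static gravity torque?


tau = m*g*L*cos(angle)
= 18 * 9.81 * 3.5 * cos(35 deg)
= 18 * 9.81 * 3.5 * 0.8192
= 506.2605 Nm


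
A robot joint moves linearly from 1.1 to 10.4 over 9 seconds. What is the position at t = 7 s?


s = t/T = 7/9 = 0.7778
p(t) = p0 + (pf-p0)*s
= 1.1 + (10.4 - 1.1) * 0.7778
= 8.3333


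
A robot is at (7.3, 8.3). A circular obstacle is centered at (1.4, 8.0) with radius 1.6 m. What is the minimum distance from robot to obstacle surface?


center_dist = sqrt((7.3-1.4)^2 + (8.3-8.0)^2)
= sqrt(34.81 + 0.09)
= 5.9076
min_dist = center_dist - radius = 5.9076 - 1.6 = 4.3076 m


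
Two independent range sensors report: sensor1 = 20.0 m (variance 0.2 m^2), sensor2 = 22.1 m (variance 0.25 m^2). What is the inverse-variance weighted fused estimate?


w1 = (1/var1) / (1/var1 + 1/var2)
   = 5.0 / (5.0 + 4.0) = 0.5556
w2 = 1 - w1 = 0.4444
fused = w1*s1 + w2*s2 = 11.1111 + 9.8222
= 20.9333 m


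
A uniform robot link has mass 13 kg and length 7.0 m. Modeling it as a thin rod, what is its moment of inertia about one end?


I = (1/3) * m * L^2
= (1/3) * 13 * 7.0^2
= 0.333333 * 13 * 49.0
= 212.3333 kg*m^2


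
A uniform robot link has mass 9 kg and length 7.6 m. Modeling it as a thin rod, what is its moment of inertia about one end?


I = (1/3) * m * L^2
= (1/3) * 9 * 7.6^2
= 0.333333 * 9 * 57.76
= 173.28 kg*m^2


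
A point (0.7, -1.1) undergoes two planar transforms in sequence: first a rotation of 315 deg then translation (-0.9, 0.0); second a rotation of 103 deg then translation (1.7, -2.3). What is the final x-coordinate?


After transform 1:
x1 = cos(315)*0.7 - sin(315)*-1.1 + -0.9 = -1.1828
y1 = sin(315)*0.7 + cos(315)*-1.1 + 0.0 = -1.2728
After transform 2:
x2 = cos(103)*-1.1828 - sin(103)*-1.2728 + 1.7
= 3.2063


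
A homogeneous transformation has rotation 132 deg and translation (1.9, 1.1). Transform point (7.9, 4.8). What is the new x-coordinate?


x' = cos(theta)*px - sin(theta)*py + tx
= -0.6691*7.9 - 0.7431*4.8 + 1.9
= -6.9532


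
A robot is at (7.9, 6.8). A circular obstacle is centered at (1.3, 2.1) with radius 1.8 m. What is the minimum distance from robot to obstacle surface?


center_dist = sqrt((7.9-1.3)^2 + (6.8-2.1)^2)
= sqrt(43.56 + 22.09)
= 8.1025
min_dist = center_dist - radius = 8.1025 - 1.8 = 6.3025 m


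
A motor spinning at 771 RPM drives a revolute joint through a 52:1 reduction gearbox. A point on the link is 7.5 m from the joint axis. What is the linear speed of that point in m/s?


omega_motor = 771 * 2*pi/60 = 80.7389 rad/s
omega_joint = omega_motor / 52 = 1.5527 rad/s
v = omega_joint * r = 1.5527 * 7.5
= 11.645 m/s


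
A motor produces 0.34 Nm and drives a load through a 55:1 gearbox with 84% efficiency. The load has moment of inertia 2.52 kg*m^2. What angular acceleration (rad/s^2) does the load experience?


tau_out = tau_motor * N * eta
= 0.34 * 55 * 0.84 = 15.708 Nm
alpha = tau_out / I = 15.708 / 2.52
= 6.2333 rad/s^2


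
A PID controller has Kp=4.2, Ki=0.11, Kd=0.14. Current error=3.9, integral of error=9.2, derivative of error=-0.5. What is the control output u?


u = Kp*e + Ki*int(e) + Kd*de/dt
= 4.2*3.9 + 0.11*9.2 + 0.14*(-0.5)
= 16.38 + 1.012 + -0.07
= 17.322


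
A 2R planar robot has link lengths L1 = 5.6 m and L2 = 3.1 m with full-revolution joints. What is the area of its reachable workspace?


r_max = L1 + L2 = 8.7 m
r_min = |L1 - L2| = 2.5 m
Area = pi*(r_max^2 - r_min^2)
= pi*(75.69 - 6.25)
= pi * 69.44
= 218.1522 m^2


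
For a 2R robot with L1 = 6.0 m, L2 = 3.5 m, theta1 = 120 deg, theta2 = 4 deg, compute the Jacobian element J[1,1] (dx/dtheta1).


J[1,1] = -L1*sin(t1) - L2*sin(t1+t2)
= -6.0*sin(120) - 3.5*sin(124)
= -8.0978


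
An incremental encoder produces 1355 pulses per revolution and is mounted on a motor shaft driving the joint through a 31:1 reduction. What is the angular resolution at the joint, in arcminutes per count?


counts per rev = 1355
effective counts at joint = 1355 * 31 = 42005
resolution = 360*60 / 42005
= 0.5142 arcmin/count


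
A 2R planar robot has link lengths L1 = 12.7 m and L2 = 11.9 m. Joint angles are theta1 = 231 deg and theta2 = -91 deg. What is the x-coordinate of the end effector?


Convert angles to radians: theta1 = 4.0317, theta2 = -1.5882
x = L1*cos(theta1) + L2*cos(theta1+theta2)
x = -7.9924 + -9.1159
x = -17.1083


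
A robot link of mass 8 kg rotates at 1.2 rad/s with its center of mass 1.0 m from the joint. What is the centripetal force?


F = m * omega^2 * r
= 8 * 1.2^2 * 1.0
= 8 * 1.44 * 1.0
= 11.52 N


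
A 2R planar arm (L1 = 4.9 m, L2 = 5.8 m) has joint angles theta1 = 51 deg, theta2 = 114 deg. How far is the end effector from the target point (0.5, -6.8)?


End effector via forward kinematics:
x = L1*cos(t1) + L2*cos(t1+t2) = -2.5187
y = L1*sin(t1) + L2*sin(t1+t2) = 5.3092
Distance to target:
d = sqrt((0.5 - -2.5187)^2 + (-6.8 - 5.3092)^2)
= sqrt(9.1125 + 146.6319)
= 12.4798 m


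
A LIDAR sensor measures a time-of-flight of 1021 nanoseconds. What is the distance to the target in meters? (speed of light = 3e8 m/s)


tof = 1021 ns = 1.021e-06 s
dist = c * tof / 2
= 3e8 * 1.021e-06 / 2
= 153.15 m


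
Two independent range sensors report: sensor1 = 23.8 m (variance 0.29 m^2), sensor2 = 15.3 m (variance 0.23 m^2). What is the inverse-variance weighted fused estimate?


w1 = (1/var1) / (1/var1 + 1/var2)
   = 3.4483 / (3.4483 + 4.3478) = 0.4423
w2 = 1 - w1 = 0.5577
fused = w1*s1 + w2*s2 = 10.5269 + 8.5327
= 19.0596 m


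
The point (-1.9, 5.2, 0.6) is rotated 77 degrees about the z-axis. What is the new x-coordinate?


Rotation about z-axis: x' = x*cos(theta) - y*sin(theta)
= -1.9 * 0.225 - 5.2 * 0.9744
= -5.4941


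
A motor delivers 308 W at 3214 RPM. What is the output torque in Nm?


omega = 3214 * 2*pi/60 = 336.5693 rad/s
tau = P / omega = 308 / 336.5693
= 0.9151 Nm


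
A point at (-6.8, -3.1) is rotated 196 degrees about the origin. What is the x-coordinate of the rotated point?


x' = x*cos(theta) - y*sin(theta)
cos(196 deg) = -0.9613, sin(196 deg) = -0.2756
x' = -6.8 * -0.9613 - -3.1 * -0.2756
= 6.5366 - 0.8545
= 5.6821


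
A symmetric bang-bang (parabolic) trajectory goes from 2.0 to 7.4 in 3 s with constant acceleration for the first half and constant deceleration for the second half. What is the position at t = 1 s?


Symmetric rest-to-rest: each phase covers (pf-p0)/2 in time T/2. 0.5*a*(T/2)^2 = (pf-p0)/2 => a = 4*(pf-p0)/T^2
a = 4*(7.4-2.0)/3^2 = 2.4
t = 1 is in the acceleration phase (t <= T/2).
p = p0 + 0.5*a*t^2 = 2.0 + 0.5*2.4*1^2
= 3.2


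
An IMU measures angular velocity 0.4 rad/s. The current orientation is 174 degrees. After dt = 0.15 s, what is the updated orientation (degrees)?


delta_theta = w * dt = 0.4 * 0.15 = 0.06 rad
= 3.4377 deg
theta_new = 174 + 3.4377 = 177.4377 deg


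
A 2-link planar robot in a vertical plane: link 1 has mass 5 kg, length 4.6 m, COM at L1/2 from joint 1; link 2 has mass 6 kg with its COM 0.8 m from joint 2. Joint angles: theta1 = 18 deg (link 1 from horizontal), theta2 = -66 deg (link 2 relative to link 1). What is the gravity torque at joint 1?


Horizontal distance from joint 1 to link-1 COM:
  x_c1 = (L1/2)*cos(t1) = 2.3 * 0.9511 = 2.1874 m
Horizontal distance from joint 1 to link-2 COM:
  x_c2 = L1*cos(t1) + Lc2*cos(t1+t2)
       = 4.6*0.9511 + 0.8*0.6691 = 4.9102 m
tau1 = m1*g*x_c1 + m2*g*x_c2
     = 5*9.81*2.1874 + 6*9.81*4.9102
     = 107.2934 + 289.0123
     = 396.3057 Nm


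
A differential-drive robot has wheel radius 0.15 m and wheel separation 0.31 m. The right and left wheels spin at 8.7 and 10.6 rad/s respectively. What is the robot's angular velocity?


vR = r*wR = 0.15*8.7 = 1.305 m/s
vL = r*wL = 0.15*10.6 = 1.59 m/s
v = (vR+vL)/2 = 1.4475 m/s
omega = (vR-vL)/L = -0.9194 rad/s
angular velocity = -0.9194 rad/s


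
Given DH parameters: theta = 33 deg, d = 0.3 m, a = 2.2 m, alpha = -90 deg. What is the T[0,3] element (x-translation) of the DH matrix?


T[0,3] = a * cos(theta)
= 2.2 * cos(33 deg)
= 2.2 * 0.8387
= 1.8451


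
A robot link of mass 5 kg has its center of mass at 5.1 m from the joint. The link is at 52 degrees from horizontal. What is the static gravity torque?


tau = m*g*L*cos(angle)
= 5 * 9.81 * 5.1 * cos(52 deg)
= 5 * 9.81 * 5.1 * 0.6157
= 154.0108 Nm


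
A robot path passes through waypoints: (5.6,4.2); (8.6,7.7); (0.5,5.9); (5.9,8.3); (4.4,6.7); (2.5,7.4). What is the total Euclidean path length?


Segment lengths:
  seg1 = sqrt((3.0)^2 + (3.5)^2) = 4.6098
  seg2 = sqrt((-8.1)^2 + (-1.8)^2) = 8.2976
  seg3 = sqrt((5.4)^2 + (2.4)^2) = 5.9093
  seg4 = sqrt((-1.5)^2 + (-1.6)^2) = 2.1932
  seg5 = sqrt((-1.9)^2 + (0.7)^2) = 2.0248
Total = 23.0347


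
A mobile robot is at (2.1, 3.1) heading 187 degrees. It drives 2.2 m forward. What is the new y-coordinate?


y_new = y0 + d*sin(theta)
= 3.1 + 2.2*sin(187)
= 3.1 + -0.2681
= 2.8319


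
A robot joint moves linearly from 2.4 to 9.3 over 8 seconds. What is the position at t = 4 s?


s = t/T = 4/8 = 0.5
p(t) = p0 + (pf-p0)*s
= 2.4 + (9.3 - 2.4) * 0.5
= 5.85


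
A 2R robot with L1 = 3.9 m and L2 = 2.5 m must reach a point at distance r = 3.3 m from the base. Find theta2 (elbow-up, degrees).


cos(theta2) = (r^2 - L1^2 - L2^2) / (2*L1*L2)
cos(theta2) = (10.89 - 15.21 - 6.25) / 19.5
cos(theta2) = -0.542051
theta2 = 122.8234 degrees


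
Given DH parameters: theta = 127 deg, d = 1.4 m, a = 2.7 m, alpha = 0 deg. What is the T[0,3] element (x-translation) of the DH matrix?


T[0,3] = a * cos(theta)
= 2.7 * cos(127 deg)
= 2.7 * -0.6018
= -1.6249


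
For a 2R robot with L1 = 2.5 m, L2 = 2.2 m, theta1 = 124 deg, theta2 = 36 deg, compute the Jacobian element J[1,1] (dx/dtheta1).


J[1,1] = -L1*sin(t1) - L2*sin(t1+t2)
= -2.5*sin(124) - 2.2*sin(160)
= -2.825


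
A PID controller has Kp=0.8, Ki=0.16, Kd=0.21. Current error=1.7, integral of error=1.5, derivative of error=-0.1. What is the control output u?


u = Kp*e + Ki*int(e) + Kd*de/dt
= 0.8*1.7 + 0.16*1.5 + 0.21*(-0.1)
= 1.36 + 0.24 + -0.021
= 1.579


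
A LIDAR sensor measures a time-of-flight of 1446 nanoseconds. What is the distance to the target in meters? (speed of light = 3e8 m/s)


tof = 1446 ns = 1.446e-06 s
dist = c * tof / 2
= 3e8 * 1.446e-06 / 2
= 216.9 m


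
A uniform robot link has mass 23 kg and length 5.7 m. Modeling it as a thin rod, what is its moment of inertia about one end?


I = (1/3) * m * L^2
= (1/3) * 23 * 5.7^2
= 0.333333 * 23 * 32.49
= 249.09 kg*m^2


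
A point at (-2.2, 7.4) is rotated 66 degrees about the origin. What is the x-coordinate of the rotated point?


x' = x*cos(theta) - y*sin(theta)
cos(66 deg) = 0.4067, sin(66 deg) = 0.9135
x' = -2.2 * 0.4067 - 7.4 * 0.9135
= -0.8948 - 6.7602
= -7.6551


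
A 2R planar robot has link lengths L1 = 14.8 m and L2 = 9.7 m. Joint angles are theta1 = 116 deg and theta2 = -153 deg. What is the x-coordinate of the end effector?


Convert angles to radians: theta1 = 2.0246, theta2 = -2.6704
x = L1*cos(theta1) + L2*cos(theta1+theta2)
x = -6.4879 + 7.7468
x = 1.2589


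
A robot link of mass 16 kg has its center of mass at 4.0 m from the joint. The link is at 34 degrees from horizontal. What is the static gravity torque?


tau = m*g*L*cos(angle)
= 16 * 9.81 * 4.0 * cos(34 deg)
= 16 * 9.81 * 4.0 * 0.829
= 520.5029 Nm


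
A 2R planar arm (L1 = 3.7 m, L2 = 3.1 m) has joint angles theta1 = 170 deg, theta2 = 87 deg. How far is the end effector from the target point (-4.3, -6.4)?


End effector via forward kinematics:
x = L1*cos(t1) + L2*cos(t1+t2) = -4.3411
y = L1*sin(t1) + L2*sin(t1+t2) = -2.378
Distance to target:
d = sqrt((-4.3 - -4.3411)^2 + (-6.4 - -2.378)^2)
= sqrt(0.0017 + 16.1761)
= 4.0222 m


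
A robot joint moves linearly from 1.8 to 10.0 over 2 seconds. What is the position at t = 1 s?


s = t/T = 1/2 = 0.5
p(t) = p0 + (pf-p0)*s
= 1.8 + (10.0 - 1.8) * 0.5
= 5.9


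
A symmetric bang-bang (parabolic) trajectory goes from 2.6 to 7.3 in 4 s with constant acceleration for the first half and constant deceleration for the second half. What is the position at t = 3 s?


Symmetric rest-to-rest: each phase covers (pf-p0)/2 in time T/2. 0.5*a*(T/2)^2 = (pf-p0)/2 => a = 4*(pf-p0)/T^2
a = 4*(7.3-2.6)/4^2 = 1.175
t = 3 is in the deceleration phase (t > T/2).
p = pf - 0.5*a*(T-t)^2 = 7.3 - 0.5*1.175*1^2
= 6.7125


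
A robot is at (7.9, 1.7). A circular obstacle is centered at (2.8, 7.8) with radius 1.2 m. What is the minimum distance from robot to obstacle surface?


center_dist = sqrt((7.9-2.8)^2 + (1.7-7.8)^2)
= sqrt(26.01 + 37.21)
= 7.9511
min_dist = center_dist - radius = 7.9511 - 1.2 = 6.7511 m


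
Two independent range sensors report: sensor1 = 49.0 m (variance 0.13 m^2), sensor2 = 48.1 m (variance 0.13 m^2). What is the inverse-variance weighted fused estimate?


w1 = (1/var1) / (1/var1 + 1/var2)
   = 7.6923 / (7.6923 + 7.6923) = 0.5
w2 = 1 - w1 = 0.5
fused = w1*s1 + w2*s2 = 24.5 + 24.05
= 48.55 m


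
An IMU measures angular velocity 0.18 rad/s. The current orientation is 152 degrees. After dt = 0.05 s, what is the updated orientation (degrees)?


delta_theta = w * dt = 0.18 * 0.05 = 0.009 rad
= 0.5157 deg
theta_new = 152 + 0.5157 = 152.5157 deg


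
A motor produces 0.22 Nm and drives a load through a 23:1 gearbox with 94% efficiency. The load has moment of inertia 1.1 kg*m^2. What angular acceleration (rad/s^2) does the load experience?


tau_out = tau_motor * N * eta
= 0.22 * 23 * 0.94 = 4.7564 Nm
alpha = tau_out / I = 4.7564 / 1.1
= 4.324 rad/s^2


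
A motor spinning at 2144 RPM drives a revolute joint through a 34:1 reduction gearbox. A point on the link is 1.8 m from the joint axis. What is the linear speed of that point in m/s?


omega_motor = 2144 * 2*pi/60 = 224.5192 rad/s
omega_joint = omega_motor / 34 = 6.6035 rad/s
v = omega_joint * r = 6.6035 * 1.8
= 11.8863 m/s


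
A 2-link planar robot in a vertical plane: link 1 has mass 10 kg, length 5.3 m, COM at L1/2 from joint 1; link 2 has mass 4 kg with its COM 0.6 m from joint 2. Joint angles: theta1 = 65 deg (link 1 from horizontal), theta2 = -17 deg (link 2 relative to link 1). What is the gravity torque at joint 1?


Horizontal distance from joint 1 to link-1 COM:
  x_c1 = (L1/2)*cos(t1) = 2.65 * 0.4226 = 1.1199 m
Horizontal distance from joint 1 to link-2 COM:
  x_c2 = L1*cos(t1) + Lc2*cos(t1+t2)
       = 5.3*0.4226 + 0.6*0.6691 = 2.6414 m
tau1 = m1*g*x_c1 + m2*g*x_c2
     = 10*9.81*1.1199 + 4*9.81*2.6414
     = 109.866 + 103.6468
     = 213.5127 Nm


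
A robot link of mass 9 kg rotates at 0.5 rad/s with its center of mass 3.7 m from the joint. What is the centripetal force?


F = m * omega^2 * r
= 9 * 0.5^2 * 3.7
= 9 * 0.25 * 3.7
= 8.325 N


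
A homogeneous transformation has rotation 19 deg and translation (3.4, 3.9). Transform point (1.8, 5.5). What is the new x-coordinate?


x' = cos(theta)*px - sin(theta)*py + tx
= 0.9455*1.8 - 0.3256*5.5 + 3.4
= 3.3113


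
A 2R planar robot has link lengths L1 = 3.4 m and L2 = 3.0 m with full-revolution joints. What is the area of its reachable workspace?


r_max = L1 + L2 = 6.4 m
r_min = |L1 - L2| = 0.4 m
Area = pi*(r_max^2 - r_min^2)
= pi*(40.96 - 0.16)
= pi * 40.8
= 128.177 m^2


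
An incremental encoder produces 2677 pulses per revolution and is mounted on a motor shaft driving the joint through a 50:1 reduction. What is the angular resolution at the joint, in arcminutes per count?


counts per rev = 2677
effective counts at joint = 2677 * 50 = 133850
resolution = 360*60 / 133850
= 0.1614 arcmin/count


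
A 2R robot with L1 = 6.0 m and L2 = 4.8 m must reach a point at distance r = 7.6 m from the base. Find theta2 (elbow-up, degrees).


cos(theta2) = (r^2 - L1^2 - L2^2) / (2*L1*L2)
cos(theta2) = (57.76 - 36.0 - 23.04) / 57.6
cos(theta2) = -0.022222
theta2 = 91.2733 degrees


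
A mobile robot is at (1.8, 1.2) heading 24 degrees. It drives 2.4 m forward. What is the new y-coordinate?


y_new = y0 + d*sin(theta)
= 1.2 + 2.4*sin(24)
= 1.2 + 0.9762
= 2.1762


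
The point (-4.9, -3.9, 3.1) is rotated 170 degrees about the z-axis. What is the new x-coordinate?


Rotation about z-axis: x' = x*cos(theta) - y*sin(theta)
= -4.9 * -0.9848 - -3.9 * 0.1736
= 5.5028


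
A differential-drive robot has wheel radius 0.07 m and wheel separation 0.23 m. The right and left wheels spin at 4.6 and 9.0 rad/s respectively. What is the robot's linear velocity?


vR = r*wR = 0.07*4.6 = 0.322 m/s
vL = r*wL = 0.07*9.0 = 0.63 m/s
v = (vR+vL)/2 = 0.476 m/s
omega = (vR-vL)/L = -1.3391 rad/s
linear velocity = 0.476 m/s


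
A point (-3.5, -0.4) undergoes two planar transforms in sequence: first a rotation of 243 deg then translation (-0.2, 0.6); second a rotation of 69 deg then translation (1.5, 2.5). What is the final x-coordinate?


After transform 1:
x1 = cos(243)*-3.5 - sin(243)*-0.4 + -0.2 = 1.0326
y1 = sin(243)*-3.5 + cos(243)*-0.4 + 0.6 = 3.9001
After transform 2:
x2 = cos(69)*1.0326 - sin(69)*3.9001 + 1.5
= -1.771


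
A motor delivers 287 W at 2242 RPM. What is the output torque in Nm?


omega = 2242 * 2*pi/60 = 234.7817 rad/s
tau = P / omega = 287 / 234.7817
= 1.2224 Nm


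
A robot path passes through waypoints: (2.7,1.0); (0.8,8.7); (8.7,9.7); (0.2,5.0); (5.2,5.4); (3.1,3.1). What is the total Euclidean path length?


Segment lengths:
  seg1 = sqrt((-1.9)^2 + (7.7)^2) = 7.931
  seg2 = sqrt((7.9)^2 + (1.0)^2) = 7.963
  seg3 = sqrt((-8.5)^2 + (-4.7)^2) = 9.7129
  seg4 = sqrt((5.0)^2 + (0.4)^2) = 5.016
  seg5 = sqrt((-2.1)^2 + (-2.3)^2) = 3.1145
Total = 33.7373


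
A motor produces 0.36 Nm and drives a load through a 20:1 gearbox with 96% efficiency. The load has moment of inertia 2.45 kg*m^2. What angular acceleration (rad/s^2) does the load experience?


tau_out = tau_motor * N * eta
= 0.36 * 20 * 0.96 = 6.912 Nm
alpha = tau_out / I = 6.912 / 2.45
= 2.8212 rad/s^2


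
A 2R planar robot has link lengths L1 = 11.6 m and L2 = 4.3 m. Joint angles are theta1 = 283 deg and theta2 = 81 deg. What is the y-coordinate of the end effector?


Convert angles to radians: theta1 = 4.9393, theta2 = 1.4137
y = L1*sin(theta1) + L2*sin(theta1+theta2)
y = -11.3027 + 0.3
y = -11.0027


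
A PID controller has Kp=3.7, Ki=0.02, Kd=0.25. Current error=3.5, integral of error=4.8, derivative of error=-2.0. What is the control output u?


u = Kp*e + Ki*int(e) + Kd*de/dt
= 3.7*3.5 + 0.02*4.8 + 0.25*(-2.0)
= 12.95 + 0.096 + -0.5
= 12.546


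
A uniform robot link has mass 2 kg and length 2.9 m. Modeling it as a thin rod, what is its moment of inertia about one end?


I = (1/3) * m * L^2
= (1/3) * 2 * 2.9^2
= 0.333333 * 2 * 8.41
= 5.6067 kg*m^2


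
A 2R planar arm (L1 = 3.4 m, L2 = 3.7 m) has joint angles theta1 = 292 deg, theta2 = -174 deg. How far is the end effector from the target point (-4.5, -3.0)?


End effector via forward kinematics:
x = L1*cos(t1) + L2*cos(t1+t2) = -0.4634
y = L1*sin(t1) + L2*sin(t1+t2) = 0.1145
Distance to target:
d = sqrt((-4.5 - -0.4634)^2 + (-3.0 - 0.1145)^2)
= sqrt(16.2943 + 9.7)
= 5.0985 m


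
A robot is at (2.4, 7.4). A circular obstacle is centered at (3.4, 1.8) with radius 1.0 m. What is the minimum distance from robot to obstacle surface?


center_dist = sqrt((2.4-3.4)^2 + (7.4-1.8)^2)
= sqrt(1.0 + 31.36)
= 5.6886
min_dist = center_dist - radius = 5.6886 - 1.0 = 4.6886 m


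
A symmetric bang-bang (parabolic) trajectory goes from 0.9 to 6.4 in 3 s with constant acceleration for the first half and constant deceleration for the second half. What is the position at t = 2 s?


Symmetric rest-to-rest: each phase covers (pf-p0)/2 in time T/2. 0.5*a*(T/2)^2 = (pf-p0)/2 => a = 4*(pf-p0)/T^2
a = 4*(6.4-0.9)/3^2 = 2.4444
t = 2 is in the deceleration phase (t > T/2).
p = pf - 0.5*a*(T-t)^2 = 6.4 - 0.5*2.4444*1^2
= 5.1778


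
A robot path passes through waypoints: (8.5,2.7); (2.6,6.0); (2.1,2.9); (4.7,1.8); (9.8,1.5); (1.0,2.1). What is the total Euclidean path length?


Segment lengths:
  seg1 = sqrt((-5.9)^2 + (3.3)^2) = 6.7602
  seg2 = sqrt((-0.5)^2 + (-3.1)^2) = 3.1401
  seg3 = sqrt((2.6)^2 + (-1.1)^2) = 2.8231
  seg4 = sqrt((5.1)^2 + (-0.3)^2) = 5.1088
  seg5 = sqrt((-8.8)^2 + (0.6)^2) = 8.8204
Total = 26.6526


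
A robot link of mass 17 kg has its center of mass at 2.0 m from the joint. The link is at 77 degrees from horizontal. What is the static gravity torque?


tau = m*g*L*cos(angle)
= 17 * 9.81 * 2.0 * cos(77 deg)
= 17 * 9.81 * 2.0 * 0.225
= 75.0302 Nm


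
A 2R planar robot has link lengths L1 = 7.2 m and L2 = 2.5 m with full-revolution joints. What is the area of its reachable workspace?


r_max = L1 + L2 = 9.7 m
r_min = |L1 - L2| = 4.7 m
Area = pi*(r_max^2 - r_min^2)
= pi*(94.09 - 22.09)
= pi * 72.0
= 226.1947 m^2


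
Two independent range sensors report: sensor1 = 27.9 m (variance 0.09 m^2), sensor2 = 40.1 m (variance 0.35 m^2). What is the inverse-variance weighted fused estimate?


w1 = (1/var1) / (1/var1 + 1/var2)
   = 11.1111 / (11.1111 + 2.8571) = 0.7955
w2 = 1 - w1 = 0.2045
fused = w1*s1 + w2*s2 = 22.1932 + 8.2023
= 30.3955 m


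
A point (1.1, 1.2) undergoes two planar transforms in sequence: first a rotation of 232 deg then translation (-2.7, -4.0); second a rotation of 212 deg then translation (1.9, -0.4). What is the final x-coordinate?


After transform 1:
x1 = cos(232)*1.1 - sin(232)*1.2 + -2.7 = -2.4316
y1 = sin(232)*1.1 + cos(232)*1.2 + -4.0 = -5.6056
After transform 2:
x2 = cos(212)*-2.4316 - sin(212)*-5.6056 + 1.9
= 0.9916


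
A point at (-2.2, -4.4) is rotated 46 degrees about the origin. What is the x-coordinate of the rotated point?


x' = x*cos(theta) - y*sin(theta)
cos(46 deg) = 0.6947, sin(46 deg) = 0.7193
x' = -2.2 * 0.6947 - -4.4 * 0.7193
= -1.5282 - -3.1651
= 1.6368


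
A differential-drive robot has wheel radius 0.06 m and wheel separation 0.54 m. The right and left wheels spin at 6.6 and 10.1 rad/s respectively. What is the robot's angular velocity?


vR = r*wR = 0.06*6.6 = 0.396 m/s
vL = r*wL = 0.06*10.1 = 0.606 m/s
v = (vR+vL)/2 = 0.501 m/s
omega = (vR-vL)/L = -0.3889 rad/s
angular velocity = -0.3889 rad/s


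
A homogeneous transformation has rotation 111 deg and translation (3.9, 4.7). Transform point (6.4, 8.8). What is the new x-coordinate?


x' = cos(theta)*px - sin(theta)*py + tx
= -0.3584*6.4 - 0.9336*8.8 + 3.9
= -6.6091


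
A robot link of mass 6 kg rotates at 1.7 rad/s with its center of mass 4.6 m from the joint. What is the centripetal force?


F = m * omega^2 * r
= 6 * 1.7^2 * 4.6
= 6 * 2.89 * 4.6
= 79.764 N


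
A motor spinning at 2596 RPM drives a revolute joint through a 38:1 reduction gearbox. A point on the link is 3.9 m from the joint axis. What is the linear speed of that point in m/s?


omega_motor = 2596 * 2*pi/60 = 271.8525 rad/s
omega_joint = omega_motor / 38 = 7.154 rad/s
v = omega_joint * r = 7.154 * 3.9
= 27.9006 m/s


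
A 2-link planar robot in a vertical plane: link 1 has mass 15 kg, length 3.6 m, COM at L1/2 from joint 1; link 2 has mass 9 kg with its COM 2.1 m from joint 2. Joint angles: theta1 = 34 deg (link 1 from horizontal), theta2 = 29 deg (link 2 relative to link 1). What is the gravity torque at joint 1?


Horizontal distance from joint 1 to link-1 COM:
  x_c1 = (L1/2)*cos(t1) = 1.8 * 0.829 = 1.4923 m
Horizontal distance from joint 1 to link-2 COM:
  x_c2 = L1*cos(t1) + Lc2*cos(t1+t2)
       = 3.6*0.829 + 2.1*0.454 = 3.9379 m
tau1 = m1*g*x_c1 + m2*g*x_c2
     = 15*9.81*1.4923 + 9*9.81*3.9379
     = 219.5872 + 347.6785
     = 567.2657 Nm


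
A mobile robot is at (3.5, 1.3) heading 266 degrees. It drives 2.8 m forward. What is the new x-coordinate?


x_new = x0 + d*cos(theta)
= 3.5 + 2.8*cos(266)
= 3.5 + -0.1953
= 3.3047


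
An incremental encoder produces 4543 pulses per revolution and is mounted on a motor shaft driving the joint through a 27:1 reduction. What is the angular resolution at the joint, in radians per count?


counts per rev = 4543
effective counts at joint = 4543 * 27 = 122661
resolution = 2*pi / 122661
= 5.1224e-05 rad/count


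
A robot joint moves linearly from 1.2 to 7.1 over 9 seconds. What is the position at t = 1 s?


s = t/T = 1/9 = 0.1111
p(t) = p0 + (pf-p0)*s
= 1.2 + (7.1 - 1.2) * 0.1111
= 1.8556


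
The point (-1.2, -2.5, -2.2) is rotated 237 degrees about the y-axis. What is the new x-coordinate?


Rotation about y-axis: x' = x*cos(theta) + z*sin(theta)
= -1.2 * -0.5446 + -2.2 * -0.8387
= 2.4986


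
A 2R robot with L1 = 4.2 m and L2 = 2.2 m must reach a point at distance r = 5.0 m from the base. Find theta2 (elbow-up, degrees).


cos(theta2) = (r^2 - L1^2 - L2^2) / (2*L1*L2)
cos(theta2) = (25.0 - 17.64 - 4.84) / 18.48
cos(theta2) = 0.136364
theta2 = 82.1625 degrees


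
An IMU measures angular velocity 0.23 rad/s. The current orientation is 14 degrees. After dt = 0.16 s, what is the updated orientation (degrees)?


delta_theta = w * dt = 0.23 * 0.16 = 0.0368 rad
= 2.1085 deg
theta_new = 14 + 2.1085 = 16.1085 deg


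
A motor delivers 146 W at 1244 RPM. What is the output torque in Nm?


omega = 1244 * 2*pi/60 = 130.2714 rad/s
tau = P / omega = 146 / 130.2714
= 1.1207 Nm


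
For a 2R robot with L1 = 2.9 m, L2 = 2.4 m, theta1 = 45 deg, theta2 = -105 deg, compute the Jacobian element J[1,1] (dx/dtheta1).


J[1,1] = -L1*sin(t1) - L2*sin(t1+t2)
= -2.9*sin(45) - 2.4*sin(-60)
= 0.0279


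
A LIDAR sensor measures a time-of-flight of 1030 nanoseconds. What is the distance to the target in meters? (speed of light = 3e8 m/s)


tof = 1030 ns = 1.03e-06 s
dist = c * tof / 2
= 3e8 * 1.03e-06 / 2
= 154.5 m


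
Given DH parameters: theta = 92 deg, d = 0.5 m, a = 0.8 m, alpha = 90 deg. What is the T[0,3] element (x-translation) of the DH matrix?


T[0,3] = a * cos(theta)
= 0.8 * cos(92 deg)
= 0.8 * -0.0349
= -0.0279


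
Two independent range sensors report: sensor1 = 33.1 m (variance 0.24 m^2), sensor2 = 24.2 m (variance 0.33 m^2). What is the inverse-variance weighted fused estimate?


w1 = (1/var1) / (1/var1 + 1/var2)
   = 4.1667 / (4.1667 + 3.0303) = 0.5789
w2 = 1 - w1 = 0.4211
fused = w1*s1 + w2*s2 = 19.1632 + 10.1895
= 29.3526 m


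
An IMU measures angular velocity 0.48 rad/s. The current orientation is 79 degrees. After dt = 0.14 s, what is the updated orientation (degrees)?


delta_theta = w * dt = 0.48 * 0.14 = 0.0672 rad
= 3.8503 deg
theta_new = 79 + 3.8503 = 82.8503 deg


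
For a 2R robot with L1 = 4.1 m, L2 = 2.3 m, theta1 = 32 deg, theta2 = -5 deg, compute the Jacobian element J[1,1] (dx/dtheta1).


J[1,1] = -L1*sin(t1) - L2*sin(t1+t2)
= -4.1*sin(32) - 2.3*sin(27)
= -3.2168


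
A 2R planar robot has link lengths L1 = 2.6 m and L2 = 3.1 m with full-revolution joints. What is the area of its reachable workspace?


r_max = L1 + L2 = 5.7 m
r_min = |L1 - L2| = 0.5 m
Area = pi*(r_max^2 - r_min^2)
= pi*(32.49 - 0.25)
= pi * 32.24
= 101.2849 m^2


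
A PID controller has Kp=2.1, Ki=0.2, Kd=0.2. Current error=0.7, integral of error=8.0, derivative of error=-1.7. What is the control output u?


u = Kp*e + Ki*int(e) + Kd*de/dt
= 2.1*0.7 + 0.2*8.0 + 0.2*(-1.7)
= 1.47 + 1.6 + -0.34
= 2.73


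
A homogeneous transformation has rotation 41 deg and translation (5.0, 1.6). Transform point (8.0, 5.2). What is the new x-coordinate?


x' = cos(theta)*px - sin(theta)*py + tx
= 0.7547*8.0 - 0.6561*5.2 + 5.0
= 7.6262


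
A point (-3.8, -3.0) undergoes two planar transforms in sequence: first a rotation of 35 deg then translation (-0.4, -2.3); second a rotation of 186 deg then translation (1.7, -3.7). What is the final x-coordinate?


After transform 1:
x1 = cos(35)*-3.8 - sin(35)*-3.0 + -0.4 = -1.792
y1 = sin(35)*-3.8 + cos(35)*-3.0 + -2.3 = -6.937
After transform 2:
x2 = cos(186)*-1.792 - sin(186)*-6.937 + 1.7
= 2.7571


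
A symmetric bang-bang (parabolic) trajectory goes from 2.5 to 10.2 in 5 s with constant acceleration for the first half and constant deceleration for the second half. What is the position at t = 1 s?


Symmetric rest-to-rest: each phase covers (pf-p0)/2 in time T/2. 0.5*a*(T/2)^2 = (pf-p0)/2 => a = 4*(pf-p0)/T^2
a = 4*(10.2-2.5)/5^2 = 1.232
t = 1 is in the acceleration phase (t <= T/2).
p = p0 + 0.5*a*t^2 = 2.5 + 0.5*1.232*1^2
= 3.116


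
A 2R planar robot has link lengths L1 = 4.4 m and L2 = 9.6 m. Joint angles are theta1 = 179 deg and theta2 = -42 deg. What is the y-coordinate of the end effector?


Convert angles to radians: theta1 = 3.1241, theta2 = -0.733
y = L1*sin(theta1) + L2*sin(theta1+theta2)
y = 0.0768 + 6.5472
y = 6.624


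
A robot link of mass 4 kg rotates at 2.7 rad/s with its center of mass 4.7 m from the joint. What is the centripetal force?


F = m * omega^2 * r
= 4 * 2.7^2 * 4.7
= 4 * 7.29 * 4.7
= 137.052 N


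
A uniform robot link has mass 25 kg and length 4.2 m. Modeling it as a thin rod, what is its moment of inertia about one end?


I = (1/3) * m * L^2
= (1/3) * 25 * 4.2^2
= 0.333333 * 25 * 17.64
= 147.0 kg*m^2


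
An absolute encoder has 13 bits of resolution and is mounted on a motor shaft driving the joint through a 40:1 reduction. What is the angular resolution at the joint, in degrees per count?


counts = 2^13 = 8192
effective counts at joint = 8192 * 40 = 327680
resolution = 360 / 327680
= 0.0011 deg/count
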